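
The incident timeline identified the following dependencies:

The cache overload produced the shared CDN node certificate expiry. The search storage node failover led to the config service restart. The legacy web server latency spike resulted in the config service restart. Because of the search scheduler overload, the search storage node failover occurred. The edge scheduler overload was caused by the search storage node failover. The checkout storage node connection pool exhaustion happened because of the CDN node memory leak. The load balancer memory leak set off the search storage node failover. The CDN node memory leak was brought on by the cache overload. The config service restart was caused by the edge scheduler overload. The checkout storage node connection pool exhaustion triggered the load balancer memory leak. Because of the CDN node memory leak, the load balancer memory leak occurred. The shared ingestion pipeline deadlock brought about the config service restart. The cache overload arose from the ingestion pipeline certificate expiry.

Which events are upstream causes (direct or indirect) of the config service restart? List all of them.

Immediate causes of the config service restart: the shared ingestion pipeline deadlock, the legacy web server latency spike, the search storage node failover, the edge scheduler overload.
Further upstream: the ingestion pipeline certificate expiry, the cache overload, the search scheduler overload, the CDN node memory leak, the checkout storage node connection pool exhaustion, the load balancer memory leak.

the CDN node memory leak, the cache overload, the checkout storage node connection pool exhaustion, the edge scheduler overload, the ingestion pipeline certificate expiry, the legacy web server latency spike, the load balancer memory leak, the search scheduler overload, the search storage node failover, the shared ingestion pipeline deadlock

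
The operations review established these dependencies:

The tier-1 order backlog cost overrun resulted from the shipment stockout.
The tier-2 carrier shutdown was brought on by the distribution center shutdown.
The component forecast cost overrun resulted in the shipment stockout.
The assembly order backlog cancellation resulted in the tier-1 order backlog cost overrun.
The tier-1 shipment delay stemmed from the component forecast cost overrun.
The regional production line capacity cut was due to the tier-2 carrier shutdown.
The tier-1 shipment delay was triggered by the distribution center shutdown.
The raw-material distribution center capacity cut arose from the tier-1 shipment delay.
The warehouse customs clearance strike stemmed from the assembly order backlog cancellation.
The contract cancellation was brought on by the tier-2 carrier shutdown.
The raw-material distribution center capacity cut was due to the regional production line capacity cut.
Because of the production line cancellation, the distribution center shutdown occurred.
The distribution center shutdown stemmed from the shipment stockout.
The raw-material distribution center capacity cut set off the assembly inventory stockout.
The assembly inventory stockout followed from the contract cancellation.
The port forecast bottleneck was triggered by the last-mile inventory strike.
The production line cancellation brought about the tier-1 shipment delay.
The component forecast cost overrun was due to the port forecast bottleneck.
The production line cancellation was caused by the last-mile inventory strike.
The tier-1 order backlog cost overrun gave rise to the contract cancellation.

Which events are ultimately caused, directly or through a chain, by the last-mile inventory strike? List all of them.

the assembly inventory stockout, the component forecast cost overrun, the contract cancellation, the distribution center shutdown, the port forecast bottleneck, the production line cancellation, the raw-material distribution center capacity cut, the regional production line capacity cut, the shipment stockout, the tier-1 order backlog cost overrun, the tier-1 shipment delay, the tier-2 carrier shutdown

Direct effects: the port forecast bottleneck, the production line cancellation.
2 steps out: the component forecast cost overrun, the distribution center shutdown, the tier-1 shipment delay.
3 steps out: the shipment stockout, the tier-2 carrier shutdown, the raw-material distribution center capacity cut.
4 steps out: the tier-1 order backlog cost overrun, the regional production line capacity cut, the contract cancellation, the assembly inventory stockout.
Not reachable from it: the assembly order backlog cancellation, the warehouse customs clearance strike.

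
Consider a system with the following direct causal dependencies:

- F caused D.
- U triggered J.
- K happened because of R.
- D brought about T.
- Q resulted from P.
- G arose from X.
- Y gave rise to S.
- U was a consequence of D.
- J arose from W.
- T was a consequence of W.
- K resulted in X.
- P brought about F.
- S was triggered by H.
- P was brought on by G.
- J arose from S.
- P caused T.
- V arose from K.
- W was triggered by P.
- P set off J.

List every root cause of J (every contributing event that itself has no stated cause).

H, R, Y

Tracing upstream from J: J ← S ← Y.
A separate upstream branch: J ← P ← G ← X ← K ← R.
A separate upstream branch: J ← S ← H.
Each of those chain origins has no stated cause.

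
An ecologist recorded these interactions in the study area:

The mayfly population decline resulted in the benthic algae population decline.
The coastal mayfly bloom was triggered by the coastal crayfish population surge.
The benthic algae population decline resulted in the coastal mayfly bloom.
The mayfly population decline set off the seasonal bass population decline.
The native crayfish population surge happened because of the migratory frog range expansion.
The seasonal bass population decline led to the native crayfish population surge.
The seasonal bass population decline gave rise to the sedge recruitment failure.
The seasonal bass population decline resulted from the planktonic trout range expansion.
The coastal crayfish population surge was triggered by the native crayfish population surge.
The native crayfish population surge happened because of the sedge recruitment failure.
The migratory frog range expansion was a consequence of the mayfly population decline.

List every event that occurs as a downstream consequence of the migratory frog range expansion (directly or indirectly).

the coastal crayfish population surge, the coastal mayfly bloom, the native crayfish population surge

Direct effects: the native crayfish population surge.
2 steps out: the coastal crayfish population surge.
3 steps out: the coastal mayfly bloom.
Not reachable from it: the mayfly population decline, the seasonal bass population decline, the benthic algae population decline, the sedge recruitment failure, the planktonic trout range expansion.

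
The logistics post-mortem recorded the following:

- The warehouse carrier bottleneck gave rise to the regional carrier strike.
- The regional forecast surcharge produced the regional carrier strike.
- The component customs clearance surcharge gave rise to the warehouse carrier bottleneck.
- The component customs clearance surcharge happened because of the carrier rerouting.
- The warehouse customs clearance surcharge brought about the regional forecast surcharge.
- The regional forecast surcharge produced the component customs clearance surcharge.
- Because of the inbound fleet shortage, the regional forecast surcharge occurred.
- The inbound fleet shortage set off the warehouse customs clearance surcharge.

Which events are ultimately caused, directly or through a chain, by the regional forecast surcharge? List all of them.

Direct effects: the component customs clearance surcharge, the regional carrier strike.
2 steps out: the warehouse carrier bottleneck.
Not reachable from it: the carrier rerouting, the inbound fleet shortage, the warehouse customs clearance surcharge.

the component customs clearance surcharge, the regional carrier strike, the warehouse carrier bottleneck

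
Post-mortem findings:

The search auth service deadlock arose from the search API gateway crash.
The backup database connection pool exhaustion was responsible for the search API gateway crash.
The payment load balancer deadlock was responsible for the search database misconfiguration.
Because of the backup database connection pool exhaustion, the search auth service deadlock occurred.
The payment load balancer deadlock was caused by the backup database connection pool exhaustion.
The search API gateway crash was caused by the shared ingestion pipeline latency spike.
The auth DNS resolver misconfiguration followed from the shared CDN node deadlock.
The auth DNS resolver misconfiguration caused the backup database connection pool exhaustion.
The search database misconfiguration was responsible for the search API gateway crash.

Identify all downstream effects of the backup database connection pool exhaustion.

the payment load balancer deadlock, the search API gateway crash, the search auth service deadlock, the search database misconfiguration

Direct effects: the payment load balancer deadlock, the search API gateway crash, the search auth service deadlock.
2 steps out: the search database misconfiguration.
Not reachable from it: the shared CDN node deadlock, the auth DNS resolver misconfiguration, the shared ingestion pipeline latency spike.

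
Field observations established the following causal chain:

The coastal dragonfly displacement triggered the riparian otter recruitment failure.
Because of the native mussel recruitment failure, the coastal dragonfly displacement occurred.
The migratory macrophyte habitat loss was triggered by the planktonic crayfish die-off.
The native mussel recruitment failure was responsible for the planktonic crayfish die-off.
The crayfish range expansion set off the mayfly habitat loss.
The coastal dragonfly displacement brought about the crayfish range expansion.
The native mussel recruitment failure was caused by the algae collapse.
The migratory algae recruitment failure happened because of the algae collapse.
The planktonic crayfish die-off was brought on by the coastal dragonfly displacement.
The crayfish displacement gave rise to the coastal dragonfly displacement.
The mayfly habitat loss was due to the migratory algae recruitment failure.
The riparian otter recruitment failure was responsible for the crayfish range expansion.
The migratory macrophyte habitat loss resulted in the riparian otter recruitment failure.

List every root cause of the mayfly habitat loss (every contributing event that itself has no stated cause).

the algae collapse, the crayfish displacement

Tracing upstream from the mayfly habitat loss: the mayfly habitat loss ← the migratory algae recruitment failure ← the algae collapse.
A separate upstream branch: the mayfly habitat loss ← the crayfish range expansion ← the coastal dragonfly displacement ← the crayfish displacement.
Each of those chain origins has no stated cause.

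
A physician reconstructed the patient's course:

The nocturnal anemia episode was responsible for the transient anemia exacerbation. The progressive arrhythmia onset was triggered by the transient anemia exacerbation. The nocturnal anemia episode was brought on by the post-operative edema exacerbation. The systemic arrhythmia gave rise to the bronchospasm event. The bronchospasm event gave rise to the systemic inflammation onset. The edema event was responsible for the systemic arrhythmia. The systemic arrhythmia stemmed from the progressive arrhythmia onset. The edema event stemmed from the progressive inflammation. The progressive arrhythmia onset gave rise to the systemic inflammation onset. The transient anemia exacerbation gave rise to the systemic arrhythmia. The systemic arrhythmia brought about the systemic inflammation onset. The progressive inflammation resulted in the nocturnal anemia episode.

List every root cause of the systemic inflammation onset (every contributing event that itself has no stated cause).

Tracing upstream from the systemic inflammation onset: the systemic inflammation onset ← the systemic arrhythmia ← the edema event ← the progressive inflammation.
A separate upstream branch: the systemic inflammation onset ← the progressive arrhythmia onset ← the transient anemia exacerbation ← the nocturnal anemia episode ← the post-operative edema exacerbation.
Each of those chain origins has no stated cause.

the post-operative edema exacerbation, the progressive inflammation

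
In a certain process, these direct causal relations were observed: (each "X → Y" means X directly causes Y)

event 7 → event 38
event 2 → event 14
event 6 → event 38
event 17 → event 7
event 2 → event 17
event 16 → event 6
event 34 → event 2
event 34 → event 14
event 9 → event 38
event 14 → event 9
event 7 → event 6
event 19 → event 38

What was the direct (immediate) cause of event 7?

Upstream contributors include event 34, event 2, but only event 17 feeds directly into event 7.

event 17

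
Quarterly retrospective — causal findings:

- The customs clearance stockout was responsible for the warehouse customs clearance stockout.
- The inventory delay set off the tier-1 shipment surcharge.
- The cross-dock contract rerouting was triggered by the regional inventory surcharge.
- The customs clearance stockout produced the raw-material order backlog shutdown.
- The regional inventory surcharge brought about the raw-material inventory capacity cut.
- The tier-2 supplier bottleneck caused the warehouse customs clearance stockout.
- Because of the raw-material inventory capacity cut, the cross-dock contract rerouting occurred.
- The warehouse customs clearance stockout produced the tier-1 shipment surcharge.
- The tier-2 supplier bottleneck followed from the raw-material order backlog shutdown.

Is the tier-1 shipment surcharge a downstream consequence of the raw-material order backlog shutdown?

There is a causal chain: the raw-material order backlog shutdown → the tier-2 supplier bottleneck → the warehouse customs clearance stockout → the tier-1 shipment surcharge.

Yes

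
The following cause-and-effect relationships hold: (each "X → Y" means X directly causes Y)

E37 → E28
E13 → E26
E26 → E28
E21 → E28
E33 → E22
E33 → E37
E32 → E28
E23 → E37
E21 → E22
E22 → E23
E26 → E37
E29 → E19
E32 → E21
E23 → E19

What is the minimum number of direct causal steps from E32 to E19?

Shortest chain: E32 → E21 → E22 → E23 → E19.

4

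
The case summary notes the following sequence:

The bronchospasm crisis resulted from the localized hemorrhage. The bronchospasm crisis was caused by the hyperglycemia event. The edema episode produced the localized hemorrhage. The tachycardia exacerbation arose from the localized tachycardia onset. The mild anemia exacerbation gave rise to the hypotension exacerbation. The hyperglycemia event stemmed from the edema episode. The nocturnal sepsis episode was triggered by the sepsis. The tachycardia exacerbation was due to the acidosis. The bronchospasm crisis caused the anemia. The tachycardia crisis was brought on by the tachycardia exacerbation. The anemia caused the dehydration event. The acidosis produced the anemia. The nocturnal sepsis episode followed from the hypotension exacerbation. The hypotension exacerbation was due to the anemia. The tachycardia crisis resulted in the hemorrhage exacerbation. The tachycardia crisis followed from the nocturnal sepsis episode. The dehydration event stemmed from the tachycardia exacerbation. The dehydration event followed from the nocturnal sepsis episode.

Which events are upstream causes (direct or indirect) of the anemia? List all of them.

the acidosis, the bronchospasm crisis, the edema episode, the hyperglycemia event, the localized hemorrhage

Immediate causes of the anemia: the acidosis, the bronchospasm crisis.
Further upstream: the edema episode, the hyperglycemia event, the localized hemorrhage.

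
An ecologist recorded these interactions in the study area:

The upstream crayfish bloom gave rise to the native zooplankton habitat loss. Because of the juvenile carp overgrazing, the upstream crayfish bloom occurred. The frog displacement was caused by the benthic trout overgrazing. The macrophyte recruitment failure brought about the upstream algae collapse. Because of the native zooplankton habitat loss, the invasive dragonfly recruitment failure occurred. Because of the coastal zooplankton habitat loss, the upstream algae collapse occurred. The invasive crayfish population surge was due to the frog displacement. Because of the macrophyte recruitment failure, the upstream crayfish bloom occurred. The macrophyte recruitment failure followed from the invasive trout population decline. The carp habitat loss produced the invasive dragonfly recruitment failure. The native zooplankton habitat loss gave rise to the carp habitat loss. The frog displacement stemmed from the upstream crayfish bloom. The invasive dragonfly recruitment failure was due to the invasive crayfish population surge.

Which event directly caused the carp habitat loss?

the native zooplankton habitat loss

Upstream contributors include the invasive trout population decline, the macrophyte recruitment failure, the juvenile carp overgrazing, the upstream crayfish bloom, but only the native zooplankton habitat loss feeds directly into the carp habitat loss.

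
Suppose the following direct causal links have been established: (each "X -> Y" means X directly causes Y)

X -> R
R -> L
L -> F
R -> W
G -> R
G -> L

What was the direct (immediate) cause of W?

Upstream contributors include G, X, but only R feeds directly into W.

R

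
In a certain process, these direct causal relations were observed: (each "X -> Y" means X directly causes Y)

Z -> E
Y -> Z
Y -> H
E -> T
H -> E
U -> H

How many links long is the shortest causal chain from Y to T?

3

Shortest chain: Y → H → E → T.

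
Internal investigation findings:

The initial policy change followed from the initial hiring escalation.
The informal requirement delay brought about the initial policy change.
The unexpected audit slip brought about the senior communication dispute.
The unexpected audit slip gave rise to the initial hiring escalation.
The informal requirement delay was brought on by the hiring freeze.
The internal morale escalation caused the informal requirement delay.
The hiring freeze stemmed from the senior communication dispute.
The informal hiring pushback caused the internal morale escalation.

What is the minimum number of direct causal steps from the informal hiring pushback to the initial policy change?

Shortest chain: the informal hiring pushback → the internal morale escalation → the informal requirement delay → the initial policy change.

3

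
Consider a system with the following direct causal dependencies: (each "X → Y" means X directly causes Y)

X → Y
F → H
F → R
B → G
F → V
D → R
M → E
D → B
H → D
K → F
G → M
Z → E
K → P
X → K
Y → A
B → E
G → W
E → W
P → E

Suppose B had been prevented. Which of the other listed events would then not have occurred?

Downstream of B: G, M, E, W.
Of those, still caused via another path: E, W.
The remainder have no surviving cause.

G, M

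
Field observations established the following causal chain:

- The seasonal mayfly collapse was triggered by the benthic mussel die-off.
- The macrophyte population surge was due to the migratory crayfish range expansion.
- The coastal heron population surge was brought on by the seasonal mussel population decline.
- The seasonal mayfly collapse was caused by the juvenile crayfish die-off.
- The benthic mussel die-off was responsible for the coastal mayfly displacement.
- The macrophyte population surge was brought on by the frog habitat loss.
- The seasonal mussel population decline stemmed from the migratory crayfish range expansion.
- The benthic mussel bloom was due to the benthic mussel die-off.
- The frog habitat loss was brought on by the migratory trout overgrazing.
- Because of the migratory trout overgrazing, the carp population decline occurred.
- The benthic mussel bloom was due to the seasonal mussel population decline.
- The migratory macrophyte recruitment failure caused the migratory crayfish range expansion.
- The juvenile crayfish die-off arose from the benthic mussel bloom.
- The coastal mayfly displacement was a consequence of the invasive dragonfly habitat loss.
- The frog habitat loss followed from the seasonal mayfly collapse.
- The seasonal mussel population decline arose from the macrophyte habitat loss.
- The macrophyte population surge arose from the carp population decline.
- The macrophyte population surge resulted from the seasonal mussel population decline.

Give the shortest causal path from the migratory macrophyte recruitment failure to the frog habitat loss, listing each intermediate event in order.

the migratory macrophyte recruitment failure → the migratory crayfish range expansion → the seasonal mussel population decline → the benthic mussel bloom → the juvenile crayfish die-off → the seasonal mayfly collapse → the frog habitat loss

the migratory macrophyte recruitment failure → the migratory crayfish range expansion
the migratory crayfish range expansion → the seasonal mussel population decline
the seasonal mussel population decline → the benthic mussel bloom
the benthic mussel bloom → the juvenile crayfish die-off
the juvenile crayfish die-off → the seasonal mayfly collapse
the seasonal mayfly collapse → the frog habitat loss
Length: 6 steps.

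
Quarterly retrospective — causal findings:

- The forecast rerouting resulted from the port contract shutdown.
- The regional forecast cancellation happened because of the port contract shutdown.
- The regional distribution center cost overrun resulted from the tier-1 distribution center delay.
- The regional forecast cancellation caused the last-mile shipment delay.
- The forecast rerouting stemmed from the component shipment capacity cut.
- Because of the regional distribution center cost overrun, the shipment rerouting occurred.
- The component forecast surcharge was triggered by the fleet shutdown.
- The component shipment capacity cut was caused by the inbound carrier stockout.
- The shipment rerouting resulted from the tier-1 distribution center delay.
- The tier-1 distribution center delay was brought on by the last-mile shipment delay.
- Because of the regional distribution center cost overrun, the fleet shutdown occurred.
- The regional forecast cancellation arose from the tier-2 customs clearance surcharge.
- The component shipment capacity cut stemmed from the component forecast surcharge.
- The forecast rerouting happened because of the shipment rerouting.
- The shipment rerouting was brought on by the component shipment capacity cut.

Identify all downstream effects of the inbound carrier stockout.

the component shipment capacity cut, the forecast rerouting, the shipment rerouting

Direct effects: the component shipment capacity cut.
2 steps out: the shipment rerouting, the forecast rerouting.
Not reachable from it: the port contract shutdown, the tier-2 customs clearance surcharge, the regional forecast cancellation, the last-mile shipment delay, the tier-1 distribution center delay, the regional distribution center cost overrun, the fleet shutdown, the component forecast surcharge.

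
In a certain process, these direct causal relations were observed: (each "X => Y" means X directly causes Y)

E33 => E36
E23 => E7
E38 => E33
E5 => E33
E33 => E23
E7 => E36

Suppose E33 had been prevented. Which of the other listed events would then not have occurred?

E23, E36, E7

Downstream of E33: E23, E7, E36.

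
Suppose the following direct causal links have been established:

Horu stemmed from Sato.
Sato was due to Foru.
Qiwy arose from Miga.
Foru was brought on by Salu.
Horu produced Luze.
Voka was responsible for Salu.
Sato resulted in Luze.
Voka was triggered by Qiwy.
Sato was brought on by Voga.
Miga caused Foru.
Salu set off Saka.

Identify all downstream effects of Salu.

Direct effects: Foru, Saka.
2 steps out: Sato.
3 steps out: Horu, Luze.
Not reachable from it: Miga, Qiwy, Voka, Voga.

Foru, Horu, Luze, Saka, Sato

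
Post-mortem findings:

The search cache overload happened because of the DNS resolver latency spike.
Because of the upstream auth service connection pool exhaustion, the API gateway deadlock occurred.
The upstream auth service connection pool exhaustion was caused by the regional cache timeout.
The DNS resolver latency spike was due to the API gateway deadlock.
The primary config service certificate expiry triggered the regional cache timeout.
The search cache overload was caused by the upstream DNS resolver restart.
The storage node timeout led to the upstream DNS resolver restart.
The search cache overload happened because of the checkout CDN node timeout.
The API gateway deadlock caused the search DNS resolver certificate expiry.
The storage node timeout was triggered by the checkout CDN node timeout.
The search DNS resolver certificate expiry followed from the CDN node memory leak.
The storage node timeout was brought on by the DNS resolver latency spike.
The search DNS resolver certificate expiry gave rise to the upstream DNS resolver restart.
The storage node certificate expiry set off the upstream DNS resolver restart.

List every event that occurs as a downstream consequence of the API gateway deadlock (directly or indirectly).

the DNS resolver latency spike, the search DNS resolver certificate expiry, the search cache overload, the storage node timeout, the upstream DNS resolver restart

Direct effects: the DNS resolver latency spike, the search DNS resolver certificate expiry.
2 steps out: the storage node timeout, the upstream DNS resolver restart, the search cache overload.
Not reachable from it: the primary config service certificate expiry, the regional cache timeout, the checkout CDN node timeout, the upstream auth service connection pool exhaustion, the CDN node memory leak, the storage node certificate expiry.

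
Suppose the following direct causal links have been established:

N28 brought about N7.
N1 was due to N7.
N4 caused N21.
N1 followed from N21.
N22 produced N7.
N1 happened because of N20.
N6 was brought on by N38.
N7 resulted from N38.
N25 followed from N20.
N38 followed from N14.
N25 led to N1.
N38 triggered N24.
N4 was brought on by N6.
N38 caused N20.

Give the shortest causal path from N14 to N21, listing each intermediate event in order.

N14 → N38
N38 → N6
N6 → N4
N4 → N21
Length: 4 steps.

N14 → N38 → N6 → N4 → N21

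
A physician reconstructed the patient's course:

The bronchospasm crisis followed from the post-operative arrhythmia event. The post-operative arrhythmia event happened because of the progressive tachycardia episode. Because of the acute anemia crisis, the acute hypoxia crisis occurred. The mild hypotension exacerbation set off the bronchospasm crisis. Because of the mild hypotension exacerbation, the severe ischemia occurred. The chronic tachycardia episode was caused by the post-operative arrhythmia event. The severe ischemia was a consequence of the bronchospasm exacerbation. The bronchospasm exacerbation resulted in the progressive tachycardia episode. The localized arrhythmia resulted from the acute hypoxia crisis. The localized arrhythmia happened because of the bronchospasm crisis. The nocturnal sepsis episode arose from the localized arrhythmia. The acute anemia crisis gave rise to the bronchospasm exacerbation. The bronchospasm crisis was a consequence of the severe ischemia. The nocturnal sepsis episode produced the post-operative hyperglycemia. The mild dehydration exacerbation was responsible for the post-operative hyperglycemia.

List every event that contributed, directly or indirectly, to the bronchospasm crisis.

Immediate causes of the bronchospasm crisis: the mild hypotension exacerbation, the post-operative arrhythmia event, the severe ischemia.
Further upstream: the acute anemia crisis, the bronchospasm exacerbation, the progressive tachycardia episode.

the acute anemia crisis, the bronchospasm exacerbation, the mild hypotension exacerbation, the post-operative arrhythmia event, the progressive tachycardia episode, the severe ischemia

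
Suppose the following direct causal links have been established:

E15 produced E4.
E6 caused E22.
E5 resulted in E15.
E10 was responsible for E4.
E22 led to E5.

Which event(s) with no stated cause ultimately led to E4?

Tracing upstream from E4: E4 ← E15 ← E5 ← E22 ← E6.
A separate upstream branch: E4 ← E10.
Each of those chain origins has no stated cause.

E10, E6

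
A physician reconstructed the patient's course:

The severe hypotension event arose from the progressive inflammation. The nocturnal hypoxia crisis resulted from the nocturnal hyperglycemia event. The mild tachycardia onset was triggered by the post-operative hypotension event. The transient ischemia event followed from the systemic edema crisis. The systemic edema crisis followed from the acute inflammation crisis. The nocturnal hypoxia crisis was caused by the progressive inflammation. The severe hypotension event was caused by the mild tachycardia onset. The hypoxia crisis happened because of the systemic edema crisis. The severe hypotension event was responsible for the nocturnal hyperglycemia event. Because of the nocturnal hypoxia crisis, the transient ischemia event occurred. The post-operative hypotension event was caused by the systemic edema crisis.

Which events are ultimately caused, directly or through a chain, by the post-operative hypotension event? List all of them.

the mild tachycardia onset, the nocturnal hyperglycemia event, the nocturnal hypoxia crisis, the severe hypotension event, the transient ischemia event

Direct effects: the mild tachycardia onset.
2 steps out: the severe hypotension event.
3 steps out: the nocturnal hyperglycemia event.
4 steps out: the nocturnal hypoxia crisis.
5 steps out: the transient ischemia event.
Not reachable from it: the acute inflammation crisis, the progressive inflammation, the systemic edema crisis, the hypoxia crisis.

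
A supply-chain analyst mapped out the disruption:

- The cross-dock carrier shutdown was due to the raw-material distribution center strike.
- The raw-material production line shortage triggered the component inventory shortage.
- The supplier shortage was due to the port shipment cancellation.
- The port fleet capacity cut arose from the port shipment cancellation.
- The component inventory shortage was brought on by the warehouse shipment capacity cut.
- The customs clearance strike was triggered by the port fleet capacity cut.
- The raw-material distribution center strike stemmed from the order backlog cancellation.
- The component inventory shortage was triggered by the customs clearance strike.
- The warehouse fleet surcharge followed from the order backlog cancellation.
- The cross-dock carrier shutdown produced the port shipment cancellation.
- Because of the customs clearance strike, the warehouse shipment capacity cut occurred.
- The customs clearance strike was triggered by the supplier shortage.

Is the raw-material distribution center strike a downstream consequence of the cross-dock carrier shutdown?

The cross-dock carrier shutdown leads to the port shipment cancellation, the port fleet capacity cut, the supplier shortage, the customs clearance strike, the warehouse shipment capacity cut, the component inventory shortage; the raw-material distribution center strike is not among them.

No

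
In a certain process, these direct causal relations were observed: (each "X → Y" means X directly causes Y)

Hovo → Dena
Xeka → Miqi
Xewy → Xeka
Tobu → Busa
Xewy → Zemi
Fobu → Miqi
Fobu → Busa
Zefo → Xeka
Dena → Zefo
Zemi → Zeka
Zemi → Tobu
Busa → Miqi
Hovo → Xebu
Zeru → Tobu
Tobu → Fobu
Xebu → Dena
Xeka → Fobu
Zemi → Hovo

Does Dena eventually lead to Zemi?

No

Dena leads to Zefo, Xeka, Fobu, Busa, Miqi; Zemi is not among them.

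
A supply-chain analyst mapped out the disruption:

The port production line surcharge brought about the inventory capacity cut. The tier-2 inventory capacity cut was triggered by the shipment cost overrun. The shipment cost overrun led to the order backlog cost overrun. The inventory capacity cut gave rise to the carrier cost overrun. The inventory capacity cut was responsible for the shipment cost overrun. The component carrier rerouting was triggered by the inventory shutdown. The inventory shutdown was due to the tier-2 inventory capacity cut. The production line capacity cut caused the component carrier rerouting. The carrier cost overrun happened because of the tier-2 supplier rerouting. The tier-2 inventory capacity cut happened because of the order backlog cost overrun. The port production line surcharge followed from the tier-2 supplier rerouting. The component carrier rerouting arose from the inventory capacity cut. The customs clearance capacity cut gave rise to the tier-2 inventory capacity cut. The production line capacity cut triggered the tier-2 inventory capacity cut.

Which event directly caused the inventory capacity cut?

the port production line surcharge

Upstream contributors include the tier-2 supplier rerouting, but only the port production line surcharge feeds directly into the inventory capacity cut.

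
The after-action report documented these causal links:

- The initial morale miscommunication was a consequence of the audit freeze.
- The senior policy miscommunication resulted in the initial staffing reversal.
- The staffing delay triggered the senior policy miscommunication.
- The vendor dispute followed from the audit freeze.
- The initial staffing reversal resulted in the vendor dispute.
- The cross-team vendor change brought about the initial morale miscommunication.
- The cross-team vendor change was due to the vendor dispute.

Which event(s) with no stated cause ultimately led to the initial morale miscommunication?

the audit freeze, the staffing delay

Tracing upstream from the initial morale miscommunication: the initial morale miscommunication ← the cross-team vendor change ← the vendor dispute ← the initial staffing reversal ← the senior policy miscommunication ← the staffing delay.
A separate upstream branch: the initial morale miscommunication ← the audit freeze.
Each of those chain origins has no stated cause.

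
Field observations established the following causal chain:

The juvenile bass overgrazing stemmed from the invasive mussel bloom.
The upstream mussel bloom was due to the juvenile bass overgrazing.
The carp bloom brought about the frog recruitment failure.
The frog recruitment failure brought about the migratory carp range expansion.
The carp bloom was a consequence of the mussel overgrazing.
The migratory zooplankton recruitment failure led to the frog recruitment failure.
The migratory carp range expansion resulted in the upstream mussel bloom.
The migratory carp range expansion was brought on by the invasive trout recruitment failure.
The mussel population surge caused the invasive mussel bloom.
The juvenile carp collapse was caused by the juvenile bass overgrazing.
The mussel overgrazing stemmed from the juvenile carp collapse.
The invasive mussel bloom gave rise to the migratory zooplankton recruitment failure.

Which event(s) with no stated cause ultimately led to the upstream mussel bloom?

Tracing upstream from the upstream mussel bloom: the upstream mussel bloom ← the juvenile bass overgrazing ← the invasive mussel bloom ← the mussel population surge.
A separate upstream branch: the upstream mussel bloom ← the migratory carp range expansion ← the invasive trout recruitment failure.
Each of those chain origins has no stated cause.

the invasive trout recruitment failure, the mussel population surge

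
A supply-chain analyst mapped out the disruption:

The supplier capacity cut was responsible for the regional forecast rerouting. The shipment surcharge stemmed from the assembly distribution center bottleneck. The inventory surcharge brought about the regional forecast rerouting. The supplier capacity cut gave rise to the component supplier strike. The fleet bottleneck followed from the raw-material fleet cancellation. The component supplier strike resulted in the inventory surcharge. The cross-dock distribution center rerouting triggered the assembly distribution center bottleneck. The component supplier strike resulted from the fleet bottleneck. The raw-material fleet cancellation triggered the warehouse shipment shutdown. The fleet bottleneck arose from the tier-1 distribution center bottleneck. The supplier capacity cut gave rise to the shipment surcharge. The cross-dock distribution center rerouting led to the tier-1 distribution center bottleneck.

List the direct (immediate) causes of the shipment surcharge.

Upstream contributors include the cross-dock distribution center rerouting, but only the assembly distribution center bottleneck, the supplier capacity cut feed directly into the shipment surcharge.

the assembly distribution center bottleneck, the supplier capacity cut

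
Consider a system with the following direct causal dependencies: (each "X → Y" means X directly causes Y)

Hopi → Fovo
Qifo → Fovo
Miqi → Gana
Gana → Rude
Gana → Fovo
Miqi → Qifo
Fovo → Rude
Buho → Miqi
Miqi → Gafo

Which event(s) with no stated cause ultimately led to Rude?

Buho, Hopi

Tracing upstream from Rude: Rude ← Gana ← Miqi ← Buho.
A separate upstream branch: Rude ← Fovo ← Hopi.
Each of those chain origins has no stated cause.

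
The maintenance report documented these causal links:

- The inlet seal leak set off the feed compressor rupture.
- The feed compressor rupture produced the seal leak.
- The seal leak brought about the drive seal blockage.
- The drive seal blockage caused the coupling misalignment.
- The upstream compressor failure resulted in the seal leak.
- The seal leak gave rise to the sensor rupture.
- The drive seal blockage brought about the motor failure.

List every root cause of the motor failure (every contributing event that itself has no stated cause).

the inlet seal leak, the upstream compressor failure

Tracing upstream from the motor failure: the motor failure ← the drive seal blockage ← the seal leak ← the feed compressor rupture ← the inlet seal leak.
A separate upstream branch: the motor failure ← the drive seal blockage ← the seal leak ← the upstream compressor failure.
Each of those chain origins has no stated cause.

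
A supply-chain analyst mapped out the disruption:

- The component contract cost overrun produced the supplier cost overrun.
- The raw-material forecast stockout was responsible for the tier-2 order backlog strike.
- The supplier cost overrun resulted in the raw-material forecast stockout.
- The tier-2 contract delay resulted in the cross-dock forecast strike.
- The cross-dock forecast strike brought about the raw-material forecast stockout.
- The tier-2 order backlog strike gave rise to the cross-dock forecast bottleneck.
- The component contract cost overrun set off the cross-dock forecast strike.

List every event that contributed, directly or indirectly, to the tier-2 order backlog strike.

the component contract cost overrun, the cross-dock forecast strike, the raw-material forecast stockout, the supplier cost overrun, the tier-2 contract delay

Immediate cause of the tier-2 order backlog strike: the raw-material forecast stockout.
Further upstream: the component contract cost overrun, the supplier cost overrun, the cross-dock forecast strike, the tier-2 contract delay.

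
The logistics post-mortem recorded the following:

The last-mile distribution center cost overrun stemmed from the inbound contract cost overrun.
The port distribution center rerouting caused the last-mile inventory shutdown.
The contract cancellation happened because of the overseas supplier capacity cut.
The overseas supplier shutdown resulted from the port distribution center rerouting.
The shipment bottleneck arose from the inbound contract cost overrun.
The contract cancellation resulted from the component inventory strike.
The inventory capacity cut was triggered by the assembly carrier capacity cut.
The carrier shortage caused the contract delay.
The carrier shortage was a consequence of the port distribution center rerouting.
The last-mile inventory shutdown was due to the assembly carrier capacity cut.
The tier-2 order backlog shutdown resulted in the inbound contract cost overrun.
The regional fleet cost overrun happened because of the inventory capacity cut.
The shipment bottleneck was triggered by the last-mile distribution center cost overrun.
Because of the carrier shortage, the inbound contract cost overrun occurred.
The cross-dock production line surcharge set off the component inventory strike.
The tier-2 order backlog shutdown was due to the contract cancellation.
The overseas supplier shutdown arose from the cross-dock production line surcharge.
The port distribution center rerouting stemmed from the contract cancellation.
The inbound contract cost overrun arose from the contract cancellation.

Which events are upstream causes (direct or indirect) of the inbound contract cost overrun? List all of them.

Immediate causes of the inbound contract cost overrun: the contract cancellation, the tier-2 order backlog shutdown, the carrier shortage.
Further upstream: the cross-dock production line surcharge, the component inventory strike, the overseas supplier capacity cut, the port distribution center rerouting.

the carrier shortage, the component inventory strike, the contract cancellation, the cross-dock production line surcharge, the overseas supplier capacity cut, the port distribution center rerouting, the tier-2 order backlog shutdown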